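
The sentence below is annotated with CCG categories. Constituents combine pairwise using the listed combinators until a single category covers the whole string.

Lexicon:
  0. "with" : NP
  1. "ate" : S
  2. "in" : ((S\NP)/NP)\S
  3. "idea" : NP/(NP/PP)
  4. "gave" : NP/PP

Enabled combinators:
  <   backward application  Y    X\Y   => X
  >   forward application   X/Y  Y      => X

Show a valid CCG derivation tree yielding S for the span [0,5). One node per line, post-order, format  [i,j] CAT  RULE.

[0,5] S   <
  [0,1] "with" : NP
  [1,5] S\NP   >
    [1,3] (S\NP)/NP   <
      [1,2] "ate" : S
      [2,3] "in" : ((S\NP)/NP)\S
    [3,5] NP   >
      [3,4] "idea" : NP/(NP/PP)
      [4,5] "gave" : NP/PP

[0,1] NP  lex  "with"
[1,2] S  lex  "ate"
[2,3] ((S\NP)/NP)\S  lex  "in"
[1,3] (S\NP)/NP  <  k=2
[3,4] NP/(NP/PP)  lex  "idea"
[4,5] NP/PP  lex  "gave"
[3,5] NP  >  k=4
[1,5] S\NP  >  k=3
[0,5] S  <  k=1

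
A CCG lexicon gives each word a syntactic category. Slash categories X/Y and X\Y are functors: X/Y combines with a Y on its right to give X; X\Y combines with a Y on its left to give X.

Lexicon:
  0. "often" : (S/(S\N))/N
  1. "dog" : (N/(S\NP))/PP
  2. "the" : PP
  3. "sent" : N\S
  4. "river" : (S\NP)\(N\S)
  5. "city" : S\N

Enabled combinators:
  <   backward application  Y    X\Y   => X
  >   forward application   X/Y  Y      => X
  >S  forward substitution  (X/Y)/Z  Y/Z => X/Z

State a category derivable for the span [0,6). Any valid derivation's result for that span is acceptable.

S

[0,6] S   >
  [0,5] S/(S\N)   >
    [0,1] "often" : (S/(S\N))/N
    [1,5] N   >
      [1,3] N/(S\NP)   >
        [1,2] "dog" : (N/(S\NP))/PP
        [2,3] "the" : PP
      [3,5] S\NP   <
        [3,4] "sent" : N\S
        [4,5] "river" : (S\NP)\(N\S)
  [5,6] "city" : S\N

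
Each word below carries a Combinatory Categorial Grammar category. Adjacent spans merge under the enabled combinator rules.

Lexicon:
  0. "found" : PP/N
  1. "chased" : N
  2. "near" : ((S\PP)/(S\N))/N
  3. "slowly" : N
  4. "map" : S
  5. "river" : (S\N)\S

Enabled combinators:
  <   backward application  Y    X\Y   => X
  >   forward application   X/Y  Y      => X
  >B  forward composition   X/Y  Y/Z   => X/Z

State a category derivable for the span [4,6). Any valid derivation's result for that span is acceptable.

[0,6] S   <
  [0,2] PP   >
    [0,1] "found" : PP/N
    [1,2] "chased" : N
  [2,6] S\PP   >
    [2,4] (S\PP)/(S\N)   >
      [2,3] "near" : ((S\PP)/(S\N))/N
      [3,4] "slowly" : N
    [4,6] S\N   <
      [4,5] "map" : S
      [5,6] "river" : (S\N)\S

S\N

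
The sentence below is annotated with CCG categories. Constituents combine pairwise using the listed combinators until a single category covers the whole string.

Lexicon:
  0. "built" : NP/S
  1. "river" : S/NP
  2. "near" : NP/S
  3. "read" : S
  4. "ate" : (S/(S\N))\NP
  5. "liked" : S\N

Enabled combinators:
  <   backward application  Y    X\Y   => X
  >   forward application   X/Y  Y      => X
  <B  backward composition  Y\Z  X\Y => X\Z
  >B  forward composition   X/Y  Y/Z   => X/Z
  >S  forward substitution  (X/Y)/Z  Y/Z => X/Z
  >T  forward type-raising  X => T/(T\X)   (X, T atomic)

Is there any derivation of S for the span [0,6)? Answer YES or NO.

[0,6] S   >
  [0,5] S/(S\N)   <
    [0,4] NP   >
      [0,1] "built" : NP/S
      [1,4] S   >
        [1,2] "river" : S/NP
        [2,4] NP   >
          [2,3] "near" : NP/S
          [3,4] "read" : S
    [4,5] "ate" : (S/(S\N))\NP
  [5,6] "liked" : S\N

YES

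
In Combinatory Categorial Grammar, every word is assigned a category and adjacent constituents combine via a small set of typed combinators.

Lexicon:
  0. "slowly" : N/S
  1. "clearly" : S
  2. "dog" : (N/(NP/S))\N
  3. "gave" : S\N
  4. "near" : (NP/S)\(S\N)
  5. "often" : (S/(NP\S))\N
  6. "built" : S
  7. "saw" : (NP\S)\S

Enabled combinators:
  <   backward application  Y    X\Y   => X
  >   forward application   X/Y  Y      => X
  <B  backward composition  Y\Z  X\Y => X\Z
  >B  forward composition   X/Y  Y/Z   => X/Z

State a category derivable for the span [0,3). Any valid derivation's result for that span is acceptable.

[0,8] S   >
  [0,6] S/(NP\S)   <
    [0,5] N   >
      [0,3] N/(NP/S)   <
        [0,2] N   >
          [0,1] "slowly" : N/S
          [1,2] "clearly" : S
        [2,3] "dog" : (N/(NP/S))\N
      [3,5] NP/S   <
        [3,4] "gave" : S\N
        [4,5] "near" : (NP/S)\(S\N)
    [5,6] "often" : (S/(NP\S))\N
  [6,8] NP\S   <
    [6,7] "built" : S
    [7,8] "saw" : (NP\S)\S

N/(NP/S)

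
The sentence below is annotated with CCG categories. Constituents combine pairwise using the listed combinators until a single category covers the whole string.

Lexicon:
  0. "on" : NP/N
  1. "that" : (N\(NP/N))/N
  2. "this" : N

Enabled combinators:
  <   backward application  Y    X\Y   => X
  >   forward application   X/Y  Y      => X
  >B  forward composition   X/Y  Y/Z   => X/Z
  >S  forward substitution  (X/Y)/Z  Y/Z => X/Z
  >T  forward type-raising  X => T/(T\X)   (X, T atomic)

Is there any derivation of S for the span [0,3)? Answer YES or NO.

NP/N (N\(NP/N))/N N
CKY chart[0,3] = {N, N/(N\N), NP/(NP\N), PP/(PP\N), S/(S\N)}; S ∉ chart

NO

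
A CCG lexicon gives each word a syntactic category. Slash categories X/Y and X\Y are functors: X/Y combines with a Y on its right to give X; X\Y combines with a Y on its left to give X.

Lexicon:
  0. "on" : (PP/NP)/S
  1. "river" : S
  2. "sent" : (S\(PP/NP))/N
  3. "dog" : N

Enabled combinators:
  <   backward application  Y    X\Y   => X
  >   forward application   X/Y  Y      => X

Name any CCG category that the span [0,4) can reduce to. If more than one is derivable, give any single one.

[0,4] S   <
  [0,2] PP/NP   >
    [0,1] "on" : (PP/NP)/S
    [1,2] "river" : S
  [2,4] S\(PP/NP)   >
    [2,3] "sent" : (S\(PP/NP))/N
    [3,4] "dog" : N

S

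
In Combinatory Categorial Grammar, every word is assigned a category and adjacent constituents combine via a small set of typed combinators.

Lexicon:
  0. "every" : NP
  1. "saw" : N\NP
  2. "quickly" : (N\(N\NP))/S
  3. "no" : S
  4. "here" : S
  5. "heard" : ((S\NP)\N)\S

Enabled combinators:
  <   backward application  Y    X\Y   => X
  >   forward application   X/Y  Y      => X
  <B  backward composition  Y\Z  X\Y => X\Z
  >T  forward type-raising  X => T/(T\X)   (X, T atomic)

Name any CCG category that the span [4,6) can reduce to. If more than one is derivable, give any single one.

[0,6] S   <
  [0,1] "every" : NP
  [1,6] S\NP   <
    [1,4] N   <
      [1,2] "saw" : N\NP
      [2,4] N\(N\NP)   >
        [2,3] "quickly" : (N\(N\NP))/S
        [3,4] "no" : S
    [4,6] (S\NP)\N   <
      [4,5] "here" : S
      [5,6] "heard" : ((S\NP)\N)\S

(S\NP)\N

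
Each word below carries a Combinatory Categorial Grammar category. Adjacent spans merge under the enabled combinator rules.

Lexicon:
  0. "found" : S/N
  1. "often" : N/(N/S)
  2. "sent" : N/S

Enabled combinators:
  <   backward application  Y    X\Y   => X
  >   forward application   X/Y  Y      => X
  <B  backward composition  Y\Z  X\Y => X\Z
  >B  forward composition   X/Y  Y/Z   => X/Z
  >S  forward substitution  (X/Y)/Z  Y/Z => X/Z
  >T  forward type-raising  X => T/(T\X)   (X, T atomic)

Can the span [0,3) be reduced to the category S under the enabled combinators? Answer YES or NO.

YES

[0,3] S   >
  [0,1] "found" : S/N
  [1,3] N   >
    [1,2] "often" : N/(N/S)
    [2,3] "sent" : N/S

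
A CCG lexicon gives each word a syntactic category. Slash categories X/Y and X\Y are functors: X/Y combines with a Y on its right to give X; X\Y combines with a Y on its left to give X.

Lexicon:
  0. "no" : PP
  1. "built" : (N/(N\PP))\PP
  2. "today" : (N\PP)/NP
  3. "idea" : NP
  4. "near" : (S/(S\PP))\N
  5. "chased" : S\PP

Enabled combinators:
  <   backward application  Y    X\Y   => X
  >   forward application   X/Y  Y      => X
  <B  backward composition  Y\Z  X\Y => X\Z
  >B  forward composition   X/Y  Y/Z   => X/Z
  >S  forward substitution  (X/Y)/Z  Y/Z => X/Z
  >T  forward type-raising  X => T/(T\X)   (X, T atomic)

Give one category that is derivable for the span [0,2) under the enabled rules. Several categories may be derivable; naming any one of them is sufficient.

N/(N\PP)

[0,6] S   >
  [0,5] S/(S\PP)   <
    [0,4] N   >
      [0,2] N/(N\PP)   <
        [0,1] "no" : PP
        [1,2] "built" : (N/(N\PP))\PP
      [2,4] N\PP   >
        [2,3] "today" : (N\PP)/NP
        [3,4] "idea" : NP
    [4,5] "near" : (S/(S\PP))\N
  [5,6] "chased" : S\PP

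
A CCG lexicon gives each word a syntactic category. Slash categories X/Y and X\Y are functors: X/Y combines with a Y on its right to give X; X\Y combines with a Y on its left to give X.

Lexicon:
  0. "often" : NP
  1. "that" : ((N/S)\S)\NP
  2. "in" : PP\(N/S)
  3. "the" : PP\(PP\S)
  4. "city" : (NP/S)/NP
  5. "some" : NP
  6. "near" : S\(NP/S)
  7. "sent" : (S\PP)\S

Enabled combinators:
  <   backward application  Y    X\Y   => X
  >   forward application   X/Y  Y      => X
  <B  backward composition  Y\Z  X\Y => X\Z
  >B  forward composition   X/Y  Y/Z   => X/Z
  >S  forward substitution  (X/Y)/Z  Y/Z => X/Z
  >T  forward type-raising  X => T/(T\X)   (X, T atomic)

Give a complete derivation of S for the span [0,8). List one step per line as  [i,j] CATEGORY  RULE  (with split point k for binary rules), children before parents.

[0,8] S   <
  [0,4] PP   <
    [0,3] PP\S   <B
      [0,2] (N/S)\S   <
        [0,1] "often" : NP
        [1,2] "that" : ((N/S)\S)\NP
      [2,3] "in" : PP\(N/S)
    [3,4] "the" : PP\(PP\S)
  [4,8] S\PP   <
    [4,7] S   <
      [4,6] NP/S   >
        [4,5] "city" : (NP/S)/NP
        [5,6] "some" : NP
      [6,7] "near" : S\(NP/S)
    [7,8] "sent" : (S\PP)\S

[0,1] NP  lex  "often"
[1,2] ((N/S)\S)\NP  lex  "that"
[0,2] (N/S)\S  <  k=1
[2,3] PP\(N/S)  lex  "in"
[0,3] PP\S  <B  k=2
[3,4] PP\(PP\S)  lex  "the"
[0,4] PP  <  k=3
[4,5] (NP/S)/NP  lex  "city"
[5,6] NP  lex  "some"
[4,6] NP/S  >  k=5
[6,7] S\(NP/S)  lex  "near"
[4,7] S  <  k=6
[7,8] (S\PP)\S  lex  "sent"
[4,8] S\PP  <  k=7
[0,8] S  <  k=4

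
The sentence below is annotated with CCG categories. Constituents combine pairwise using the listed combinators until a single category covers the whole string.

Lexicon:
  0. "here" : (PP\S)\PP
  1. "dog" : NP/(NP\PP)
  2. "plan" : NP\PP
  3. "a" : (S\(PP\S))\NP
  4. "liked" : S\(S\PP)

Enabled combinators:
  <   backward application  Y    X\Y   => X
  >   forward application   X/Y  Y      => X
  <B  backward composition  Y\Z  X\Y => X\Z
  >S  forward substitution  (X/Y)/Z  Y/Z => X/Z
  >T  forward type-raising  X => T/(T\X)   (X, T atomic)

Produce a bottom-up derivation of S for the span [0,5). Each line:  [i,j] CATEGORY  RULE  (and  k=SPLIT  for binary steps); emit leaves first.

[0,1] (PP\S)\PP  lex  "here"
[1,2] NP/(NP\PP)  lex  "dog"
[2,3] NP\PP  lex  "plan"
[1,3] NP  >  k=2
[3,4] (S\(PP\S))\NP  lex  "a"
[1,4] S\(PP\S)  <  k=3
[0,4] S\PP  <B  k=1
[4,5] S\(S\PP)  lex  "liked"
[0,5] S  <  k=4

[0,5] S   <
  [0,4] S\PP   <B
    [0,1] "here" : (PP\S)\PP
    [1,4] S\(PP\S)   <
      [1,3] NP   >
        [1,2] "dog" : NP/(NP\PP)
        [2,3] "plan" : NP\PP
      [3,4] "a" : (S\(PP\S))\NP
  [4,5] "liked" : S\(S\PP)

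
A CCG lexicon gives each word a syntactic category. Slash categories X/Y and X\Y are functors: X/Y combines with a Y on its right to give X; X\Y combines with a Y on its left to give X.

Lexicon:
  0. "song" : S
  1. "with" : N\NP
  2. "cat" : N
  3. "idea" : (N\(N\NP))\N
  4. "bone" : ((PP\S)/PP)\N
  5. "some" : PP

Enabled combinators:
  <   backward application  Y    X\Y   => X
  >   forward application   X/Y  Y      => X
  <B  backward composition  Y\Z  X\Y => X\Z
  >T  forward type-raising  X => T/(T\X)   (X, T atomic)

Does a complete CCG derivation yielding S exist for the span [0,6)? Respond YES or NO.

S N\NP N (N\(N\NP))\N ((PP\S)/PP)\N PP
CKY chart[0,6] = {N/(N\PP), NP/(NP\PP), PP, PP/(PP\PP), S/(S\PP)}; S ∉ chart

NO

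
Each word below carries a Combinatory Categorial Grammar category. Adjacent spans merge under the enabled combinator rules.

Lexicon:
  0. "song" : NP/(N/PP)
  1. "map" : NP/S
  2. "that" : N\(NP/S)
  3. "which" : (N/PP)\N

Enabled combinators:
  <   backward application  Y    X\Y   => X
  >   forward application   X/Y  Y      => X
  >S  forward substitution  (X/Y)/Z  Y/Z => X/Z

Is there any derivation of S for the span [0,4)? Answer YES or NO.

NP/(N/PP) NP/S N\(NP/S) (N/PP)\N
CKY chart[0,4] = {NP}; S ∉ chart

NO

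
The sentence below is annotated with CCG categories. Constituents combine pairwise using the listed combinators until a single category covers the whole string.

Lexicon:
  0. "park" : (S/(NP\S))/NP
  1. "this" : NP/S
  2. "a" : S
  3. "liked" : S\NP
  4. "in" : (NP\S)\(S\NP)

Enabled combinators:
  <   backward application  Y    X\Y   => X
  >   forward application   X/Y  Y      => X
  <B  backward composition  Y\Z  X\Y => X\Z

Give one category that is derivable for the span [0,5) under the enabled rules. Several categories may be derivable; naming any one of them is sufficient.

S

[0,5] S   >
  [0,3] S/(NP\S)   >
    [0,1] "park" : (S/(NP\S))/NP
    [1,3] NP   >
      [1,2] "this" : NP/S
      [2,3] "a" : S
  [3,5] NP\S   <
    [3,4] "liked" : S\NP
    [4,5] "in" : (NP\S)\(S\NP)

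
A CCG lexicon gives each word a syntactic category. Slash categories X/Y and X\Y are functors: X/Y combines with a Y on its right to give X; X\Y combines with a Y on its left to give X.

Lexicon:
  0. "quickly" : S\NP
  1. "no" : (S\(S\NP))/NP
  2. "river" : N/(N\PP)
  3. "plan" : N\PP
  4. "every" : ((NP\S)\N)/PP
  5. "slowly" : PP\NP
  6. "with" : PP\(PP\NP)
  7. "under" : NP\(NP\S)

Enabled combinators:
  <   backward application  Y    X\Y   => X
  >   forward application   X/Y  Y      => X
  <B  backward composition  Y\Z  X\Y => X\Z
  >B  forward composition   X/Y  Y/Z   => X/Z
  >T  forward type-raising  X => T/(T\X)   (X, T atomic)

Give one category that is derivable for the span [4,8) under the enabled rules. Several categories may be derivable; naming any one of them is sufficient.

NP\N

[0,8] S   <
  [0,1] "quickly" : S\NP
  [1,8] S\(S\NP)   >
    [1,2] "no" : (S\(S\NP))/NP
    [2,8] NP   <
      [2,4] N   >
        [2,3] "river" : N/(N\PP)
        [3,4] "plan" : N\PP
      [4,8] NP\N   <B
        [4,7] (NP\S)\N   >
          [4,5] "every" : ((NP\S)\N)/PP
          [5,7] PP   <
            [5,6] "slowly" : PP\NP
            [6,7] "with" : PP\(PP\NP)
        [7,8] "under" : NP\(NP\S)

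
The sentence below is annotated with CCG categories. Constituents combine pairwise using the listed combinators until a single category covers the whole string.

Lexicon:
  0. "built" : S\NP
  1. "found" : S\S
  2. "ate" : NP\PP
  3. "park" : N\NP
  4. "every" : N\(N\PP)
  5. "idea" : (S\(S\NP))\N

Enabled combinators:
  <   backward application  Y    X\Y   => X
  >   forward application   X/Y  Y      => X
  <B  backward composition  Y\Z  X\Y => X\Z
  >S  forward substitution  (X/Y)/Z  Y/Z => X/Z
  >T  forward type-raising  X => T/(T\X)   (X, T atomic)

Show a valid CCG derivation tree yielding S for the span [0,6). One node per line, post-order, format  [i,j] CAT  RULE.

[0,1] S\NP  lex  "built"
[1,2] S\S  lex  "found"
[0,2] S\NP  <B  k=1
[2,3] NP\PP  lex  "ate"
[3,4] N\NP  lex  "park"
[2,4] N\PP  <B  k=3
[4,5] N\(N\PP)  lex  "every"
[2,5] N  <  k=4
[5,6] (S\(S\NP))\N  lex  "idea"
[2,6] S\(S\NP)  <  k=5
[0,6] S  <  k=2

[0,6] S   <
  [0,2] S\NP   <B
    [0,1] "built" : S\NP
    [1,2] "found" : S\S
  [2,6] S\(S\NP)   <
    [2,5] N   <
      [2,4] N\PP   <B
        [2,3] "ate" : NP\PP
        [3,4] "park" : N\NP
      [4,5] "every" : N\(N\PP)
    [5,6] "idea" : (S\(S\NP))\N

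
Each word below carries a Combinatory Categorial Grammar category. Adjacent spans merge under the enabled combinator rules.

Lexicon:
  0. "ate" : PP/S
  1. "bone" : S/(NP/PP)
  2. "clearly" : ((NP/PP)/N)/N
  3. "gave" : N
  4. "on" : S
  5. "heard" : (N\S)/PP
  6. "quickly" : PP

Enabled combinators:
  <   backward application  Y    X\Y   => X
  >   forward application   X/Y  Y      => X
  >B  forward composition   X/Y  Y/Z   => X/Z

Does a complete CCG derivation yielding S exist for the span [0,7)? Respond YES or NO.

PP/S S/(NP/PP) ((NP/PP)/N)/N N S (N\S)/PP PP
CKY chart[0,7] = {PP}; S ∉ chart

NO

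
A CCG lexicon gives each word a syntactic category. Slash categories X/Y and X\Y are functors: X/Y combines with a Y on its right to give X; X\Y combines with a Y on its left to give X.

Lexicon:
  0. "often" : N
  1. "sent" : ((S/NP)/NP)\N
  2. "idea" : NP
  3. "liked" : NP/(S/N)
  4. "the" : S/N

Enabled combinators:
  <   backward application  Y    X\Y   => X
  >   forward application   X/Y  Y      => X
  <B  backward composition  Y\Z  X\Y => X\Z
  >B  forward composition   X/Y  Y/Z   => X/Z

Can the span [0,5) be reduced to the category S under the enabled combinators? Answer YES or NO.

YES

[0,5] S   >
  [0,3] S/NP   >
    [0,2] (S/NP)/NP   <
      [0,1] "often" : N
      [1,2] "sent" : ((S/NP)/NP)\N
    [2,3] "idea" : NP
  [3,5] NP   >
    [3,4] "liked" : NP/(S/N)
    [4,5] "the" : S/N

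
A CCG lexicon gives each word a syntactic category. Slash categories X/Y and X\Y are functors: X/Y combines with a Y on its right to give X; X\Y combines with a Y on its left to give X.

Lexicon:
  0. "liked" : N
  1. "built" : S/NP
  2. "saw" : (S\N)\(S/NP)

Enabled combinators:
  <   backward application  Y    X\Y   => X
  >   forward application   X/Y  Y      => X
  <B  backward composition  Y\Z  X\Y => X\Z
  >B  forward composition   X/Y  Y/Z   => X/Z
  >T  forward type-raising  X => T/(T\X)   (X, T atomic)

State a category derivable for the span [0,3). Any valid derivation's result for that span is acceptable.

S

[0,3] S   >
  [0,1] S/(S\N)   >T
    [0,1] "liked" : N
  [1,3] S\N   <
    [1,2] "built" : S/NP
    [2,3] "saw" : (S\N)\(S/NP)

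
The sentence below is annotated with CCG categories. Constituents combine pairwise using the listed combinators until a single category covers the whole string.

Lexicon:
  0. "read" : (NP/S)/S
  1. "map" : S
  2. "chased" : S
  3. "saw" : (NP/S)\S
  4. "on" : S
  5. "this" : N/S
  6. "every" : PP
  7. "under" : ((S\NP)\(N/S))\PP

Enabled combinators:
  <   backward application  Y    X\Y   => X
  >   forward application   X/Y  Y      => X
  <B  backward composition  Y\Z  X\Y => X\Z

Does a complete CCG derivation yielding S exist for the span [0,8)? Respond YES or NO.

NO

(NP/S)/S S S (NP/S)\S S N/S PP ((S\NP)\(N/S))\PP
CKY chart[0,8] = {NP}; S ∉ chart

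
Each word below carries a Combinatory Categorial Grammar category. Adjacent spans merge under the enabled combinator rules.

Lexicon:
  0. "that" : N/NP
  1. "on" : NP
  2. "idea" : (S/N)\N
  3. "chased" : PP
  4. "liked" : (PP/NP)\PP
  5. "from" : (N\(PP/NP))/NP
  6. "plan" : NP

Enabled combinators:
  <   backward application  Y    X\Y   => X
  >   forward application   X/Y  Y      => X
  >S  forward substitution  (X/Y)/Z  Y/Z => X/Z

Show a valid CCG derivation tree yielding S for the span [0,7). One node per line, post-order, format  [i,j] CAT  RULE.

[0,1] N/NP  lex  "that"
[1,2] NP  lex  "on"
[0,2] N  >  k=1
[2,3] (S/N)\N  lex  "idea"
[0,3] S/N  <  k=2
[3,4] PP  lex  "chased"
[4,5] (PP/NP)\PP  lex  "liked"
[3,5] PP/NP  <  k=4
[5,6] (N\(PP/NP))/NP  lex  "from"
[6,7] NP  lex  "plan"
[5,7] N\(PP/NP)  >  k=6
[3,7] N  <  k=5
[0,7] S  >  k=3

[0,7] S   >
  [0,3] S/N   <
    [0,2] N   >
      [0,1] "that" : N/NP
      [1,2] "on" : NP
    [2,3] "idea" : (S/N)\N
  [3,7] N   <
    [3,5] PP/NP   <
      [3,4] "chased" : PP
      [4,5] "liked" : (PP/NP)\PP
    [5,7] N\(PP/NP)   >
      [5,6] "from" : (N\(PP/NP))/NP
      [6,7] "plan" : NP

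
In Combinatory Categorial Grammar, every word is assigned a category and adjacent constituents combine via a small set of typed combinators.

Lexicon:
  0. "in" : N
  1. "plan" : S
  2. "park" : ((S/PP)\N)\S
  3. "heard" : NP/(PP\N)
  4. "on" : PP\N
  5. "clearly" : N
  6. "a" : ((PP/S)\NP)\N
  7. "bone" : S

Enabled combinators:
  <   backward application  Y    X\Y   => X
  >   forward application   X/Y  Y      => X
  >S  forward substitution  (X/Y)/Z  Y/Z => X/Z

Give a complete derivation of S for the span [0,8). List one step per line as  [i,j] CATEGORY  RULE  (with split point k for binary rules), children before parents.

[0,1] N  lex  "in"
[1,2] S  lex  "plan"
[2,3] ((S/PP)\N)\S  lex  "park"
[1,3] (S/PP)\N  <  k=2
[0,3] S/PP  <  k=1
[3,4] NP/(PP\N)  lex  "heard"
[4,5] PP\N  lex  "on"
[3,5] NP  >  k=4
[5,6] N  lex  "clearly"
[6,7] ((PP/S)\NP)\N  lex  "a"
[5,7] (PP/S)\NP  <  k=6
[3,7] PP/S  <  k=5
[7,8] S  lex  "bone"
[3,8] PP  >  k=7
[0,8] S  >  k=3

[0,8] S   >
  [0,3] S/PP   <
    [0,1] "in" : N
    [1,3] (S/PP)\N   <
      [1,2] "plan" : S
      [2,3] "park" : ((S/PP)\N)\S
  [3,8] PP   >
    [3,7] PP/S   <
      [3,5] NP   >
        [3,4] "heard" : NP/(PP\N)
        [4,5] "on" : PP\N
      [5,7] (PP/S)\NP   <
        [5,6] "clearly" : N
        [6,7] "a" : ((PP/S)\NP)\N
    [7,8] "bone" : S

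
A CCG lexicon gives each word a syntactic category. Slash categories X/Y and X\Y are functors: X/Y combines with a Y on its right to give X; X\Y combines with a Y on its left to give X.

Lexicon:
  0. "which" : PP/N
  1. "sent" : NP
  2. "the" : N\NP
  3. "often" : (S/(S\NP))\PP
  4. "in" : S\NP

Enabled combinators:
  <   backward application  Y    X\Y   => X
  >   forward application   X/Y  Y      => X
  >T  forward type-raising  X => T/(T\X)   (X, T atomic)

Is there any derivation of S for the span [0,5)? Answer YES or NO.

[0,5] S   >
  [0,4] S/(S\NP)   <
    [0,3] PP   >
      [0,1] "which" : PP/N
      [1,3] N   >
        [1,2] N/(N\NP)   >T
          [1,2] "sent" : NP
        [2,3] "the" : N\NP
    [3,4] "often" : (S/(S\NP))\PP
  [4,5] "in" : S\NP

YES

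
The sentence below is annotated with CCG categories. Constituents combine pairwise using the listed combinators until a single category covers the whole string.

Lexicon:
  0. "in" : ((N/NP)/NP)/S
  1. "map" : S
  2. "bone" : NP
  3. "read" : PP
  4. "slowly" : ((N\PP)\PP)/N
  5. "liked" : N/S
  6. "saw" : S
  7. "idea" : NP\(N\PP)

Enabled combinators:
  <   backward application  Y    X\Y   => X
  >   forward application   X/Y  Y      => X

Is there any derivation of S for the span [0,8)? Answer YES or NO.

NO

((N/NP)/NP)/S S NP PP ((N\PP)\PP)/N N/S S NP\(N\PP)
CKY chart[0,8] = {N}; S ∉ chart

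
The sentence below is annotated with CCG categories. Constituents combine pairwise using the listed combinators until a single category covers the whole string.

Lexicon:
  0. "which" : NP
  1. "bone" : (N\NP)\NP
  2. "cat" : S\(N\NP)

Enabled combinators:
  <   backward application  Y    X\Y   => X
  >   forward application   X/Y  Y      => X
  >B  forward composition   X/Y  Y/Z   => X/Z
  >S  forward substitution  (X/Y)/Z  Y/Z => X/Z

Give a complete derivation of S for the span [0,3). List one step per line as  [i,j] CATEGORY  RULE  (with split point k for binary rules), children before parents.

[0,3] S   <
  [0,2] N\NP   <
    [0,1] "which" : NP
    [1,2] "bone" : (N\NP)\NP
  [2,3] "cat" : S\(N\NP)

[0,1] NP  lex  "which"
[1,2] (N\NP)\NP  lex  "bone"
[0,2] N\NP  <  k=1
[2,3] S\(N\NP)  lex  "cat"
[0,3] S  <  k=2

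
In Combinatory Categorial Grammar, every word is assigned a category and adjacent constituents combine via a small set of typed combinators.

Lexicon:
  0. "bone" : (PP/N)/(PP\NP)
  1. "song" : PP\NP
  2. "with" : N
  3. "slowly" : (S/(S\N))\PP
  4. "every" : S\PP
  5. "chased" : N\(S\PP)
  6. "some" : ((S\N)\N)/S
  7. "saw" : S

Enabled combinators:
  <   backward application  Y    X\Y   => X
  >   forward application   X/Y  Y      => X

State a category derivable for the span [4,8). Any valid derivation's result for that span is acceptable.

S\N

[0,8] S   >
  [0,4] S/(S\N)   <
    [0,3] PP   >
      [0,2] PP/N   >
        [0,1] "bone" : (PP/N)/(PP\NP)
        [1,2] "song" : PP\NP
      [2,3] "with" : N
    [3,4] "slowly" : (S/(S\N))\PP
  [4,8] S\N   <
    [4,6] N   <
      [4,5] "every" : S\PP
      [5,6] "chased" : N\(S\PP)
    [6,8] (S\N)\N   >
      [6,7] "some" : ((S\N)\N)/S
      [7,8] "saw" : S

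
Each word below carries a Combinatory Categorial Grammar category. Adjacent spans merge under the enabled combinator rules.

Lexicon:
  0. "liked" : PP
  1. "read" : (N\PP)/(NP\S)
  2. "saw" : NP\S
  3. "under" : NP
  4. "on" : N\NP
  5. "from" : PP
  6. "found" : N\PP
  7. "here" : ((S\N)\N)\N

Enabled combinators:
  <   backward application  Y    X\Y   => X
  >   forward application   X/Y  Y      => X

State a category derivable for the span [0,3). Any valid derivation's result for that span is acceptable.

N

[0,8] S   <
  [0,3] N   <
    [0,1] "liked" : PP
    [1,3] N\PP   >
      [1,2] "read" : (N\PP)/(NP\S)
      [2,3] "saw" : NP\S
  [3,8] S\N   <
    [3,5] N   <
      [3,4] "under" : NP
      [4,5] "on" : N\NP
    [5,8] (S\N)\N   <
      [5,7] N   <
        [5,6] "from" : PP
        [6,7] "found" : N\PP
      [7,8] "here" : ((S\N)\N)\N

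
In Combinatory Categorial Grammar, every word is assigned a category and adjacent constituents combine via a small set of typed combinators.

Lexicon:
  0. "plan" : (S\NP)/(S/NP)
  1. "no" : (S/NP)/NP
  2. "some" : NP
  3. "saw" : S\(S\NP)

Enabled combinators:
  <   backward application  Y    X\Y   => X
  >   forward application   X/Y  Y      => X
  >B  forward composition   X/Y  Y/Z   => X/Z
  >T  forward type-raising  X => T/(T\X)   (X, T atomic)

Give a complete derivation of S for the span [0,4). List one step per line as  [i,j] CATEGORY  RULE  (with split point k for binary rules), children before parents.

[0,4] S   <
  [0,3] S\NP   >
    [0,1] "plan" : (S\NP)/(S/NP)
    [1,3] S/NP   >
      [1,2] "no" : (S/NP)/NP
      [2,3] "some" : NP
  [3,4] "saw" : S\(S\NP)

[0,1] (S\NP)/(S/NP)  lex  "plan"
[1,2] (S/NP)/NP  lex  "no"
[2,3] NP  lex  "some"
[1,3] S/NP  >  k=2
[0,3] S\NP  >  k=1
[3,4] S\(S\NP)  lex  "saw"
[0,4] S  <  k=3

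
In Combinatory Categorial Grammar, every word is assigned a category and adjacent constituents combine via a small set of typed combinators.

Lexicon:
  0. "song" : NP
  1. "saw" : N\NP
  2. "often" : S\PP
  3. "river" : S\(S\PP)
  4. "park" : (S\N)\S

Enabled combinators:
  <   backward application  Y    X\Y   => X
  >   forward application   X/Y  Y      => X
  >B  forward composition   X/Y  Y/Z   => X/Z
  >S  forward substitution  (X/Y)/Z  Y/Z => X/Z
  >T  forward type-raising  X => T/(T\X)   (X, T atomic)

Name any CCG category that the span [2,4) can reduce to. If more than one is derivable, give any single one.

[0,5] S   <
  [0,2] N   <
    [0,1] "song" : NP
    [1,2] "saw" : N\NP
  [2,5] S\N   <
    [2,4] S   <
      [2,3] "often" : S\PP
      [3,4] "river" : S\(S\PP)
    [4,5] "park" : (S\N)\S

S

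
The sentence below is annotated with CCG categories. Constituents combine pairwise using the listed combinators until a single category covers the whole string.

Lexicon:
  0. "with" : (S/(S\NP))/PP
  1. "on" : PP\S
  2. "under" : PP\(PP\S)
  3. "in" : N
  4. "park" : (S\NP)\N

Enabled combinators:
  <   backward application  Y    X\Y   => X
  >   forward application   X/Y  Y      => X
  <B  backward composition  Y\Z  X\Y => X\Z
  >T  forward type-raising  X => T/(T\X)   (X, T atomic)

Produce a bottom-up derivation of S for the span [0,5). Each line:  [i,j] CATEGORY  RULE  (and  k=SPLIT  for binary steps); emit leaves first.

[0,5] S   >
  [0,3] S/(S\NP)   >
    [0,1] "with" : (S/(S\NP))/PP
    [1,3] PP   <
      [1,2] "on" : PP\S
      [2,3] "under" : PP\(PP\S)
  [3,5] S\NP   <
    [3,4] "in" : N
    [4,5] "park" : (S\NP)\N

[0,1] (S/(S\NP))/PP  lex  "with"
[1,2] PP\S  lex  "on"
[2,3] PP\(PP\S)  lex  "under"
[1,3] PP  <  k=2
[0,3] S/(S\NP)  >  k=1
[3,4] N  lex  "in"
[4,5] (S\NP)\N  lex  "park"
[3,5] S\NP  <  k=4
[0,5] S  >  k=3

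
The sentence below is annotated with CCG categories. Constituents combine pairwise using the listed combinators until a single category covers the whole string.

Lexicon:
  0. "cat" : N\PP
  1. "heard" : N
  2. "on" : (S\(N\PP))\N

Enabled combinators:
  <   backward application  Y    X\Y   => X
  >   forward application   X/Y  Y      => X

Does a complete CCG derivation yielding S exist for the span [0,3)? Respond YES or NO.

[0,3] S   <
  [0,1] "cat" : N\PP
  [1,3] S\(N\PP)   <
    [1,2] "heard" : N
    [2,3] "on" : (S\(N\PP))\N

YES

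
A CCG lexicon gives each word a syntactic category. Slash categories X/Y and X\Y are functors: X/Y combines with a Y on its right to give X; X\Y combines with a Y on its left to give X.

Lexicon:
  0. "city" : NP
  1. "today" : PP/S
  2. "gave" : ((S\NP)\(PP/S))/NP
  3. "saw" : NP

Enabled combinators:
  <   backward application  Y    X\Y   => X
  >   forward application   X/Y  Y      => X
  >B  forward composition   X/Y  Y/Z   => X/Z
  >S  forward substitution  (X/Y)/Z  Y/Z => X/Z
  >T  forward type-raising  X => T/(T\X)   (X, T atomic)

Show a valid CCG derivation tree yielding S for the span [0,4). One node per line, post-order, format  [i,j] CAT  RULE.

[0,1] NP  lex  "city"
[1,2] PP/S  lex  "today"
[2,3] ((S\NP)\(PP/S))/NP  lex  "gave"
[3,4] NP  lex  "saw"
[2,4] (S\NP)\(PP/S)  >  k=3
[1,4] S\NP  <  k=2
[0,4] S  <  k=1

[0,4] S   <
  [0,1] "city" : NP
  [1,4] S\NP   <
    [1,2] "today" : PP/S
    [2,4] (S\NP)\(PP/S)   >
      [2,3] "gave" : ((S\NP)\(PP/S))/NP
      [3,4] "saw" : NP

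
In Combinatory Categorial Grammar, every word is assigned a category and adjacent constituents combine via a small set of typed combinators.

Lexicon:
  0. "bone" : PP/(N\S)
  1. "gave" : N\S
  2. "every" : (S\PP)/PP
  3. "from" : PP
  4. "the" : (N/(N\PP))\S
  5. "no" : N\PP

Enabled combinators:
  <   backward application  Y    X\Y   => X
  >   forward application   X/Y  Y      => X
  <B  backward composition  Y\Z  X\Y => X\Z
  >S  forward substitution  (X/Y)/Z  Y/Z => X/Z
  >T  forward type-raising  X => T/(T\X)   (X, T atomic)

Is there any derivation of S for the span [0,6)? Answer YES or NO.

NO

PP/(N\S) N\S (S\PP)/PP PP (N/(N\PP))\S N\PP
CKY chart[0,6] = {N, N/(N\N), NP/(NP\N), PP/(PP\N), S/(S\N)}; S ∉ chart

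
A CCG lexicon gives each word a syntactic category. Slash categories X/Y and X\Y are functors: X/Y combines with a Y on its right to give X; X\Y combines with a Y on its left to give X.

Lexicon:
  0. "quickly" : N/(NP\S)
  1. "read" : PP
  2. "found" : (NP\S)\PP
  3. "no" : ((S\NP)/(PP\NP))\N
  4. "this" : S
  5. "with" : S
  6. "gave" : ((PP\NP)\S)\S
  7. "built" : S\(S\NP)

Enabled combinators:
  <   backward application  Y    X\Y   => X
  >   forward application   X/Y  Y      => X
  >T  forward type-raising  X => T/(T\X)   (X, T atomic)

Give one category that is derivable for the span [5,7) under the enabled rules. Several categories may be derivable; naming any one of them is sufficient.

[0,8] S   <
  [0,7] S\NP   >
    [0,4] (S\NP)/(PP\NP)   <
      [0,3] N   >
        [0,1] "quickly" : N/(NP\S)
        [1,3] NP\S   <
          [1,2] "read" : PP
          [2,3] "found" : (NP\S)\PP
      [3,4] "no" : ((S\NP)/(PP\NP))\N
    [4,7] PP\NP   <
      [4,5] "this" : S
      [5,7] (PP\NP)\S   <
        [5,6] "with" : S
        [6,7] "gave" : ((PP\NP)\S)\S
  [7,8] "built" : S\(S\NP)

(PP\NP)\S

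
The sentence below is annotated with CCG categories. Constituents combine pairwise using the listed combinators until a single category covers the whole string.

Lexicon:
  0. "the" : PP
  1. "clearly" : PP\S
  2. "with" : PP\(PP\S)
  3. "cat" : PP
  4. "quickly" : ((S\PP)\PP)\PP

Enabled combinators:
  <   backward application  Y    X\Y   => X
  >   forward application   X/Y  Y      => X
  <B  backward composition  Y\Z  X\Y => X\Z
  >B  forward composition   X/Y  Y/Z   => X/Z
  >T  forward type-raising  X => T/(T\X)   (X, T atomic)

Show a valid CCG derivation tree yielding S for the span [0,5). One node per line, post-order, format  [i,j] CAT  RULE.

[0,5] S   >
  [0,1] S/(S\PP)   >T
    [0,1] "the" : PP
  [1,5] S\PP   <
    [1,3] PP   <
      [1,2] "clearly" : PP\S
      [2,3] "with" : PP\(PP\S)
    [3,5] (S\PP)\PP   <
      [3,4] "cat" : PP
      [4,5] "quickly" : ((S\PP)\PP)\PP

[0,1] PP  lex  "the"
[0,1] S/(S\PP)  >T
[1,2] PP\S  lex  "clearly"
[2,3] PP\(PP\S)  lex  "with"
[1,3] PP  <  k=2
[3,4] PP  lex  "cat"
[4,5] ((S\PP)\PP)\PP  lex  "quickly"
[3,5] (S\PP)\PP  <  k=4
[1,5] S\PP  <  k=3
[0,5] S  >  k=1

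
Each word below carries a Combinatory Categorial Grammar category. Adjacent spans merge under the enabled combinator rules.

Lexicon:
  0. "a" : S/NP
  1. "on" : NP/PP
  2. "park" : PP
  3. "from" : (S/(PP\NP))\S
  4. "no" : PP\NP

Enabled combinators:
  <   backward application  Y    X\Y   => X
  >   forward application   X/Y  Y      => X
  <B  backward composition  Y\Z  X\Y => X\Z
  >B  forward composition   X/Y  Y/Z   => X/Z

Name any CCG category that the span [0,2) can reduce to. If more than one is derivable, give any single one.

S/PP

[0,5] S   >
  [0,4] S/(PP\NP)   <
    [0,3] S   >
      [0,2] S/PP   >B
        [0,1] "a" : S/NP
        [1,2] "on" : NP/PP
      [2,3] "park" : PP
    [3,4] "from" : (S/(PP\NP))\S
  [4,5] "no" : PP\NP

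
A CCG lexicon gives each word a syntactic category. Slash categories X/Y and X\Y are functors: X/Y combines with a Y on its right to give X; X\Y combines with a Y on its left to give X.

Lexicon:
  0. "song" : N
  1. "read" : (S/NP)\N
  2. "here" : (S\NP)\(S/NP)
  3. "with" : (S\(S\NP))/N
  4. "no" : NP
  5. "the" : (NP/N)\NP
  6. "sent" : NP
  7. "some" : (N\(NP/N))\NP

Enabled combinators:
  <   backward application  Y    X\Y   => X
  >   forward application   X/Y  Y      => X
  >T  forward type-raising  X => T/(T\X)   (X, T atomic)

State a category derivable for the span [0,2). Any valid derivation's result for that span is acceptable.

S/NP

[0,8] S   <
  [0,3] S\NP   <
    [0,2] S/NP   <
      [0,1] "song" : N
      [1,2] "read" : (S/NP)\N
    [2,3] "here" : (S\NP)\(S/NP)
  [3,8] S\(S\NP)   >
    [3,4] "with" : (S\(S\NP))/N
    [4,8] N   <
      [4,6] NP/N   <
        [4,5] "no" : NP
        [5,6] "the" : (NP/N)\NP
      [6,8] N\(NP/N)   <
        [6,7] "sent" : NP
        [7,8] "some" : (N\(NP/N))\NP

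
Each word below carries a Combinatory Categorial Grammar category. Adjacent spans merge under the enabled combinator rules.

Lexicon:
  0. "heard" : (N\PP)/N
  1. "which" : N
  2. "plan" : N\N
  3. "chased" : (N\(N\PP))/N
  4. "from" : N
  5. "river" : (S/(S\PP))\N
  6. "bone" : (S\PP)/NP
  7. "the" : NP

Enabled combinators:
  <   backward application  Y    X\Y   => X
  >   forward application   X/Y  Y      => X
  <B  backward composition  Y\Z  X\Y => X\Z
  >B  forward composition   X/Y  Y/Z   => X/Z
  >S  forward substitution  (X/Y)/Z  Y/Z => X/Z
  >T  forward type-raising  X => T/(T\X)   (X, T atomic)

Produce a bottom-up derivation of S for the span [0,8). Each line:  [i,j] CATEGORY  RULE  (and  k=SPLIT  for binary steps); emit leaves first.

[0,8] S   >
  [0,6] S/(S\PP)   <
    [0,5] N   <
      [0,3] N\PP   <B
        [0,2] N\PP   >
          [0,1] "heard" : (N\PP)/N
          [1,2] "which" : N
        [2,3] "plan" : N\N
      [3,5] N\(N\PP)   >
        [3,4] "chased" : (N\(N\PP))/N
        [4,5] "from" : N
    [5,6] "river" : (S/(S\PP))\N
  [6,8] S\PP   >
    [6,7] "bone" : (S\PP)/NP
    [7,8] "the" : NP

[0,1] (N\PP)/N  lex  "heard"
[1,2] N  lex  "which"
[0,2] N\PP  >  k=1
[2,3] N\N  lex  "plan"
[0,3] N\PP  <B  k=2
[3,4] (N\(N\PP))/N  lex  "chased"
[4,5] N  lex  "from"
[3,5] N\(N\PP)  >  k=4
[0,5] N  <  k=3
[5,6] (S/(S\PP))\N  lex  "river"
[0,6] S/(S\PP)  <  k=5
[6,7] (S\PP)/NP  lex  "bone"
[7,8] NP  lex  "the"
[6,8] S\PP  >  k=7
[0,8] S  >  k=6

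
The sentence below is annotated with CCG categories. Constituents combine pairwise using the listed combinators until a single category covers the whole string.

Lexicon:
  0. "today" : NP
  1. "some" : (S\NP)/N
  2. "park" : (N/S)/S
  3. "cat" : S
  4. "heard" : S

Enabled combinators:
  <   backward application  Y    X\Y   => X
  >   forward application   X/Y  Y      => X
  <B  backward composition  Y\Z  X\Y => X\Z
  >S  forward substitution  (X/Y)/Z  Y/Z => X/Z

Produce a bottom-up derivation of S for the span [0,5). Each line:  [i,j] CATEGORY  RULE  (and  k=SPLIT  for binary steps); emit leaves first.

[0,1] NP  lex  "today"
[1,2] (S\NP)/N  lex  "some"
[2,3] (N/S)/S  lex  "park"
[3,4] S  lex  "cat"
[2,4] N/S  >  k=3
[4,5] S  lex  "heard"
[2,5] N  >  k=4
[1,5] S\NP  >  k=2
[0,5] S  <  k=1

[0,5] S   <
  [0,1] "today" : NP
  [1,5] S\NP   >
    [1,2] "some" : (S\NP)/N
    [2,5] N   >
      [2,4] N/S   >
        [2,3] "park" : (N/S)/S
        [3,4] "cat" : S
      [4,5] "heard" : S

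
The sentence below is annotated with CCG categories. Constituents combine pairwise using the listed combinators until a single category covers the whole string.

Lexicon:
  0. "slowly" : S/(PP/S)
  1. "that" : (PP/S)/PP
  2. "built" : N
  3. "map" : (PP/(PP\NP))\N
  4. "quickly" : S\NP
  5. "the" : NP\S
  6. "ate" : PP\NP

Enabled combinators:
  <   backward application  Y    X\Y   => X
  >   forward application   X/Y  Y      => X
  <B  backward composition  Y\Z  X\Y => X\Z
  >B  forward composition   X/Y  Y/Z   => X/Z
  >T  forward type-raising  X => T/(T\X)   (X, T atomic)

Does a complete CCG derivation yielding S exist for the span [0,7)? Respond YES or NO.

YES

[0,7] S   >
  [0,1] "slowly" : S/(PP/S)
  [1,7] PP/S   >
    [1,2] "that" : (PP/S)/PP
    [2,7] PP   >
      [2,4] PP/(PP\NP)   <
        [2,3] "built" : N
        [3,4] "map" : (PP/(PP\NP))\N
      [4,7] PP\NP   <B
        [4,6] NP\NP   <B
          [4,5] "quickly" : S\NP
          [5,6] "the" : NP\S
        [6,7] "ate" : PP\NP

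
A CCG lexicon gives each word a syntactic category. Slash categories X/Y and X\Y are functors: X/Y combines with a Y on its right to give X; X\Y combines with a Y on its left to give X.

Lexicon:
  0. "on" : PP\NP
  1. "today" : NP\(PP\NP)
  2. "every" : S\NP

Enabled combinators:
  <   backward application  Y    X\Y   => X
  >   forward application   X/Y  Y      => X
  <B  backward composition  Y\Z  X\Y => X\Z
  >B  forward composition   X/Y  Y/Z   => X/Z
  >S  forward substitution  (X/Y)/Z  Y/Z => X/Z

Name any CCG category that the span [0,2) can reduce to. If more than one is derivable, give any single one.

[0,3] S   <
  [0,2] NP   <
    [0,1] "on" : PP\NP
    [1,2] "today" : NP\(PP\NP)
  [2,3] "every" : S\NP

NP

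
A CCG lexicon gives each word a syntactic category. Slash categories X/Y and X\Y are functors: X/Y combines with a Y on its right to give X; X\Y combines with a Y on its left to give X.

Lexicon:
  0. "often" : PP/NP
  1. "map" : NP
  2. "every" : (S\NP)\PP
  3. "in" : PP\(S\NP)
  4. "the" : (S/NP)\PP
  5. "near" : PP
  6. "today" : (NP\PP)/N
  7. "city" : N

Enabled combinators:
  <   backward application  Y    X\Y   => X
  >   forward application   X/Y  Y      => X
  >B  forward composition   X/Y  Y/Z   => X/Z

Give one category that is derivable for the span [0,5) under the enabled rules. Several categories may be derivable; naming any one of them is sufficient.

S/NP

[0,8] S   >
  [0,5] S/NP   <
    [0,4] PP   <
      [0,3] S\NP   <
        [0,2] PP   >
          [0,1] "often" : PP/NP
          [1,2] "map" : NP
        [2,3] "every" : (S\NP)\PP
      [3,4] "in" : PP\(S\NP)
    [4,5] "the" : (S/NP)\PP
  [5,8] NP   <
    [5,6] "near" : PP
    [6,8] NP\PP   >
      [6,7] "today" : (NP\PP)/N
      [7,8] "city" : N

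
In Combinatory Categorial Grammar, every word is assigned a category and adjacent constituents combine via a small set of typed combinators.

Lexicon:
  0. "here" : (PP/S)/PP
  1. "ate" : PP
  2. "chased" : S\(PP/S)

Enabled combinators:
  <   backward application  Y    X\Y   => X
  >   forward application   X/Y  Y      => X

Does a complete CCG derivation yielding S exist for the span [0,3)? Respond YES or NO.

YES

[0,3] S   <
  [0,2] PP/S   >
    [0,1] "here" : (PP/S)/PP
    [1,2] "ate" : PP
  [2,3] "chased" : S\(PP/S)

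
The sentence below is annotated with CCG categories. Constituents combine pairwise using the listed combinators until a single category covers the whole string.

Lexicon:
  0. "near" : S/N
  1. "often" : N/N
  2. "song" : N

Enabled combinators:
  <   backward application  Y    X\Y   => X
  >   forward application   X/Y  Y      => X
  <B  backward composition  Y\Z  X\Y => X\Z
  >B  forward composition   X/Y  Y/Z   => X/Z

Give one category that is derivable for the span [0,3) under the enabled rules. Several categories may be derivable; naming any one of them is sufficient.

S

[0,3] S   >
  [0,2] S/N   >B
    [0,1] "near" : S/N
    [1,2] "often" : N/N
  [2,3] "song" : N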